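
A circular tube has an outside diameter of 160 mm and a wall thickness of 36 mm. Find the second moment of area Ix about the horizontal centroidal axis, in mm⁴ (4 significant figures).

Ix ≈ 2.923 × 10⁷ mm⁴

Treat the section as a set of non-overlapping primitives; coordinates are from the bounding-box lower-left.
Outer circle: ⌀160, A = 20106.2 mm², y = 80 mm, Ī = 32 169 909 mm⁴.
Bore (subtracted): ⌀88, A = 6082.12 mm², y = 80 mm, Ī = 2 943 748 mm⁴.
By symmetry the centroid is at mid-height, ȳ = 80 mm.
All pieces are centred on the horizontal centroidal axis, so I = ΣĪ (holes subtracted) = 29 226 161 mm⁴.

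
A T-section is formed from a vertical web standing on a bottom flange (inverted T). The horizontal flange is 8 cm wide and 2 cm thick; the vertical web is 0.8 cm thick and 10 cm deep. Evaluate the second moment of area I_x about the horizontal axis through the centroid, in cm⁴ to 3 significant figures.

I_x ≈ 264 cm⁴

Split into non-overlapping primitives; take the origin at the lower-left of the bounding box.
Flange: 8 × 2, A = 16 cm², y = 1 cm, Ī = 5.3333 cm⁴.
Web: 0.8 × 10, A = 8 cm², y = 7 cm, Ī = 66.667 cm⁴.
Centroid: ȳ = ΣA·y / ΣA = 3 cm.
Transfer each piece to the horizontal axis through the centroid using Ī + A·d² with d = y − 3:
  flange: d = -2 cm → contributes +69.333 cm⁴
  web: d = 4 cm → contributes +194.67 cm⁴
Total I = 264 cm⁴.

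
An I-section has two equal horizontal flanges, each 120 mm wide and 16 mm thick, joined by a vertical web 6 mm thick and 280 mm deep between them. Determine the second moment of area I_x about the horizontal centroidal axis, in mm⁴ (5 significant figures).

Decompose the section into non-overlapping parts with the origin at the bottom-left of its bounding rectangle.
Bottom flange: 120 × 16, A = 1 920 mm², y = 8 mm, Ī = 40 960 mm⁴.
Web: 6 × 280, A = 1 680 mm², y = 156 mm, Ī = 10 976 000 mm⁴.
Top flange: 120 × 16, A = 1 920 mm², y = 304 mm, Ī = 40 960 mm⁴.
By symmetry the centroid is at mid-height, ȳ = 156 mm.
Transfer each piece to the horizontal centroidal axis using Ī + A·d² with d = y − 156:
  bottom flange: d = -148 mm → contributes +42 096 640 mm⁴
  web: d = 0 mm → contributes +10 976 000 mm⁴
  top flange: d = 148 mm → contributes +42 096 640 mm⁴
Total I = 95 169 280 mm⁴.

I_x ≈ 9.5169 × 10⁷ mm⁴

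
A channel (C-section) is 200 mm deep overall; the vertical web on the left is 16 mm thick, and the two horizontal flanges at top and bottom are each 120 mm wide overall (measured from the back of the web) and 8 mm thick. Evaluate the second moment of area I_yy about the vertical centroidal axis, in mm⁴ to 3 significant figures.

Split into non-overlapping primitives; take the origin at the lower-left of the bounding box.
Web: 16 × 200, A = 3 200 mm², x = 8 mm, Ī = 68 267 mm⁴.
Top flange (beyond web): 104 × 8, A = 832 mm², x = 68 mm, Ī = 749 909 mm⁴.
Bottom flange (beyond web): 104 × 8, A = 832 mm², x = 68 mm, Ī = 749 909 mm⁴.
Centroid: x̄ = ΣA·x / ΣA = 28.526 mm.
Transfer each piece to the vertical centroidal axis using Ī + A·d² with d = x − 28.526:
  web: d = -20.526 mm → contributes +1 416 522 mm⁴
  top flange (beyond web): d = 39.474 mm → contributes +2 046 308 mm⁴
  bottom flange (beyond web): d = 39.474 mm → contributes +2 046 308 mm⁴
Total I = 5 509 138 mm⁴.

I_yy ≈ 5.51 × 10⁶ mm⁴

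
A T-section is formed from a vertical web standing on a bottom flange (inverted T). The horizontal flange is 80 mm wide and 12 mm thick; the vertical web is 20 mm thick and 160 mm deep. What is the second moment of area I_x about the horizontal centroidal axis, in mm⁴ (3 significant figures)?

Decompose the section into non-overlapping parts with the origin at the bottom-left of its bounding rectangle.
Flange: 80 × 12, A = 960 mm², y = 6 mm, Ī = 11 520 mm⁴.
Web: 20 × 160, A = 3 200 mm², y = 92 mm, Ī = 6 826 667 mm⁴.
Centroid: ȳ = ΣA·y / ΣA = 72.154 mm.
Transfer each piece to the horizontal centroidal axis using Ī + A·d² with d = y − 72.154:
  flange: d = -66.154 mm → contributes +4 212 798 mm⁴
  web: d = 19.846 mm → contributes +8 087 050 mm⁴
Total I = 12 299 848 mm⁴.

I_x ≈ 1.23 × 10⁷ mm⁴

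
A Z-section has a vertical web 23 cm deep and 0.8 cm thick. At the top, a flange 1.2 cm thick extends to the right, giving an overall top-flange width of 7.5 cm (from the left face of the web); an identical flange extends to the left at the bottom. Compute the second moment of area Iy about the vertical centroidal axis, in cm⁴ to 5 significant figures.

Iy ≈ 287.26 cm⁴

Treat the section as a set of non-overlapping primitives; coordinates are from the bounding-box lower-left.
Web: 0.8 × 23, A = 18.4 cm², x = 7.1 cm, Ī = 0.9813333 cm⁴.
Top flange (beyond web): 6.7 × 1.2, A = 8.04 cm², x = 10.85 cm, Ī = 30.0763 cm⁴.
Bottom flange (beyond web): 6.7 × 1.2, A = 8.04 cm², x = 3.35 cm, Ī = 30.0763 cm⁴.
Centroid: x̄ = ΣA·x / ΣA = 7.1 cm.
Transfer each piece to the vertical centroidal axis using Ī + A·d² with d = x − 7.1:
  web: d = 0 cm → contributes +0.9813333 cm⁴
  top flange (beyond web): d = 3.75 cm → contributes +143.1388 cm⁴
  bottom flange (beyond web): d = -3.75 cm → contributes +143.1388 cm⁴
Total I = 287.2589 cm⁴.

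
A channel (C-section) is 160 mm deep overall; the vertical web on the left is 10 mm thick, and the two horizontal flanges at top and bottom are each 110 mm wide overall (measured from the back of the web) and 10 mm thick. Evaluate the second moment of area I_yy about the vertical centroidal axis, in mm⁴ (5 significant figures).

Decompose the section into non-overlapping parts with the origin at the bottom-left of its bounding rectangle.
Web: 10 × 160, A = 1 600 mm², x = 5 mm, Ī = 13333.33 mm⁴.
Top flange (beyond web): 100 × 10, A = 1 000 mm², x = 60 mm, Ī = 833333.3 mm⁴.
Bottom flange (beyond web): 100 × 10, A = 1 000 mm², x = 60 mm, Ī = 833333.3 mm⁴.
Centroid: x̄ = ΣA·x / ΣA = 35.55556 mm.
Transfer each piece to the vertical centroidal axis using Ī + A·d² with d = x − 35.55556:
  web: d = -30.55556 mm → contributes +1 507 160 mm⁴
  top flange (beyond web): d = 24.44444 mm → contributes +1 430 864 mm⁴
  bottom flange (beyond web): d = 24.44444 mm → contributes +1 430 864 mm⁴
Total I = 4 368 889 mm⁴.

I_yy ≈ 4.3689 × 10⁶ mm⁴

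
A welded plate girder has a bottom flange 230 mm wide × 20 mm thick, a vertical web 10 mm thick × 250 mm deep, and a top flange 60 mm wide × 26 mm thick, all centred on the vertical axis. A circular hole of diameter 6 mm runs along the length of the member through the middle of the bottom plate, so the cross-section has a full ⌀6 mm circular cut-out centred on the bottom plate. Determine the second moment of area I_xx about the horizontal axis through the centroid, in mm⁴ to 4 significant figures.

Break the section into simple shapes (no overlaps), measuring from the bottom-left corner of the bounding box.
Bottom plate: 230 × 20, A = 4 600 mm², y = 10 mm, Ī = 153 333 mm⁴.
Web plate: 10 × 250, A = 2 500 mm², y = 145 mm, Ī = 13 020 833 mm⁴.
Top plate: 60 × 26, A = 1 560 mm², y = 283 mm, Ī = 87 880 mm⁴.
Hole (subtracted): ⌀6, A = 28.2743 mm², y = 10 mm, Ī = 63.6173 mm⁴.
Centroid: ȳ = ΣA·y / ΣA = 98.4389 mm.
Transfer each piece to the horizontal axis through the centroid using Ī + A·d² with d = y − 98.4389:
  bottom plate: d = -88.4389 mm → contributes +36 131 922 mm⁴
  web plate: d = 46.5611 mm → contributes +18 440 682 mm⁴
  top plate: d = 184.561 mm → contributes +53 225 869 mm⁴
  hole: d = -88.4389 mm → contributes −221 209 mm⁴
Total I = 107 577 264 mm⁴.

I_xx ≈ 1.076 × 10⁸ mm⁴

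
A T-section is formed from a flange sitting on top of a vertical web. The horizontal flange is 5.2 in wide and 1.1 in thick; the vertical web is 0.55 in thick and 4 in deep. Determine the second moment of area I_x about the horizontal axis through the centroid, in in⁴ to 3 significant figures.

I_x ≈ 13.8 in⁴

Break the section into simple shapes (no overlaps), measuring from the bottom-left corner of the bounding box.
Flange: 5.2 × 1.1, A = 5.72 in², y = 4.55 in, Ī = 0.57677 in⁴.
Web: 0.55 × 4, A = 2.2 in², y = 2 in, Ī = 2.9333 in⁴.
Centroid: ȳ = ΣA·y / ΣA = 3.8417 in.
Transfer each piece to the horizontal axis through the centroid using Ī + A·d² with d = y − 3.8417:
  flange: d = 0.70833 in → contributes +3.4467 in⁴
  web: d = -1.8417 in → contributes +10.395 in⁴
Total I = 13.842 in⁴.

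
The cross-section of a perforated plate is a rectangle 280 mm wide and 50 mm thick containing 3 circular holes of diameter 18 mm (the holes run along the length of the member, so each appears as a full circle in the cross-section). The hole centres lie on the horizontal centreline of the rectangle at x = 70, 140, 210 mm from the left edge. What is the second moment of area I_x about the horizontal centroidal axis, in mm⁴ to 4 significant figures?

I_x ≈ 2.901 × 10⁶ mm⁴

Treat the section as a set of non-overlapping primitives; coordinates are from the bounding-box lower-left.
Plate: 280 × 50, A = 14 000 mm², y = 25 mm, Ī = 2 916 667 mm⁴.
Hole 1 (subtracted): ⌀18, A = 254.469 mm², y = 25 mm, Ī = 5 153 mm⁴.
Hole 2 (subtracted): ⌀18, A = 254.469 mm², y = 25 mm, Ī = 5 153 mm⁴.
Hole 3 (subtracted): ⌀18, A = 254.469 mm², y = 25 mm, Ī = 5 153 mm⁴.
By symmetry the centroid is at mid-height, ȳ = 25 mm.
All pieces are centred on the horizontal centroidal axis, so I = ΣĪ (holes subtracted) = 2 901 208 mm⁴.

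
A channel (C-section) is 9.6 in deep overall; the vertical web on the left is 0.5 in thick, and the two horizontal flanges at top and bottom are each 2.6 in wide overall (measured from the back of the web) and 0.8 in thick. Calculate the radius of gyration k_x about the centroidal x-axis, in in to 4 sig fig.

Split into non-overlapping primitives; take the origin at the lower-left of the bounding box.
Web: 0.5 × 9.6, A = 4.8 in², y = 4.8 in, Ī = 36.864 in⁴.
Top flange (beyond web): 2.1 × 0.8, A = 1.68 in², y = 9.2 in, Ī = 0.0896 in⁴.
Bottom flange (beyond web): 2.1 × 0.8, A = 1.68 in², y = 0.4 in, Ī = 0.0896 in⁴.
By symmetry the centroid is at mid-height, ȳ = 4.8 in.
Transfer each piece to the centroidal x-axis using Ī + A·d² with d = y − 4.8:
  web: d = 0 in → contributes +36.864 in⁴
  top flange (beyond web): d = 4.4 in → contributes +32.6144 in⁴
  bottom flange (beyond web): d = -4.4 in → contributes +32.6144 in⁴
Total I = 102.093 in⁴.
Radius of gyration: k = √(I/A) = √(102.093 / 8.16) = 3.53714 in.

k_x ≈ 3.537 in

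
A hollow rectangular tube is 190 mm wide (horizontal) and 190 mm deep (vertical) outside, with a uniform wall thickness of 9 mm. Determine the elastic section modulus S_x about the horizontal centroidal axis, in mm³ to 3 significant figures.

S_x ≈ 3.75 × 10⁵ mm³

Break the section into simple shapes (no overlaps), measuring from the bottom-left corner of the bounding box.
Outer rectangle: 190 × 190, A = 36 100 mm², y = 95 mm, Ī = 108 600 833 mm⁴.
Inner void (subtracted): 172 × 172, A = 29 584 mm², y = 95 mm, Ī = 72 934 421 mm⁴.
By symmetry the centroid is at mid-height, ȳ = 95 mm.
All pieces are centred on the horizontal centroidal axis, so I = ΣĪ (holes subtracted) = 35 666 412 mm⁴.
Extreme fibre distance c = 95 mm; S = I/c = 375 436 mm³.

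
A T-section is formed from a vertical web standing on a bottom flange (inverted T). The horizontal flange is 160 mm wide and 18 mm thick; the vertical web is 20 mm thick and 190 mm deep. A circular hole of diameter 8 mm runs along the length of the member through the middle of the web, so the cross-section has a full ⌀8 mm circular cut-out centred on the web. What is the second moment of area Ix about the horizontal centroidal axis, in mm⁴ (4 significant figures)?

Treat the section as a set of non-overlapping primitives; coordinates are from the bounding-box lower-left.
Flange: 160 × 18, A = 2 880 mm², y = 9 mm, Ī = 77 760 mm⁴.
Web: 20 × 190, A = 3 800 mm², y = 113 mm, Ī = 11 431 667 mm⁴.
Hole (subtracted): ⌀8, A = 50.2655 mm², y = 113 mm, Ī = 201.062 mm⁴.
Centroid: ȳ = ΣA·y / ΣA = 67.8217 mm.
Transfer each piece to the horizontal centroidal axis using Ī + A·d² with d = y − 67.8217:
  flange: d = -58.8217 mm → contributes +10 042 545 mm⁴
  web: d = 45.1783 mm → contributes +19 187 759 mm⁴
  hole: d = 45.1783 mm → contributes −102 797 mm⁴
Total I = 29 127 507 mm⁴.

Ix ≈ 2.913 × 10⁷ mm⁴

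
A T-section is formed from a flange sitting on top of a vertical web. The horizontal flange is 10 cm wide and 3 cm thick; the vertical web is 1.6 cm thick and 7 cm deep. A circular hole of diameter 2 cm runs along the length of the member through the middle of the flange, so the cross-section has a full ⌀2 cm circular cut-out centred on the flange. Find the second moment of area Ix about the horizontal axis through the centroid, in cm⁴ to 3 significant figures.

Break the section into simple shapes (no overlaps), measuring from the bottom-left corner of the bounding box.
Flange: 10 × 3, A = 30 cm², y = 8.5 cm, Ī = 22.5 cm⁴.
Web: 1.6 × 7, A = 11.2 cm², y = 3.5 cm, Ī = 45.733 cm⁴.
Hole (subtracted): ⌀2, A = 3.1416 cm², y = 8.5 cm, Ī = 0.7854 cm⁴.
Centroid: ȳ = ΣA·y / ΣA = 7.0286 cm.
Transfer each piece to the horizontal axis through the centroid using Ī + A·d² with d = y − 7.0286:
  flange: d = 1.4714 cm → contributes +87.453 cm⁴
  web: d = -3.5286 cm → contributes +185.18 cm⁴
  hole: d = 1.4714 cm → contributes −7.5872 cm⁴
Total I = 265.05 cm⁴.

Ix ≈ 265 cm⁴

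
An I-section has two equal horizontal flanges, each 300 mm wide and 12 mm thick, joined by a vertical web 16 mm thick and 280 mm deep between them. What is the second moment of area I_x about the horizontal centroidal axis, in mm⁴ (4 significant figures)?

I_x ≈ 1.828 × 10⁸ mm⁴

Split into non-overlapping primitives; take the origin at the lower-left of the bounding box.
Bottom flange: 300 × 12, A = 3 600 mm², y = 6 mm, Ī = 43 200 mm⁴.
Web: 16 × 280, A = 4 480 mm², y = 152 mm, Ī = 29 269 333 mm⁴.
Top flange: 300 × 12, A = 3 600 mm², y = 298 mm, Ī = 43 200 mm⁴.
By symmetry the centroid is at mid-height, ȳ = 152 mm.
Transfer each piece to the horizontal centroidal axis using Ī + A·d² with d = y − 152:
  bottom flange: d = -146 mm → contributes +76 780 800 mm⁴
  web: d = 0 mm → contributes +29 269 333 mm⁴
  top flange: d = 146 mm → contributes +76 780 800 mm⁴
Total I = 182 830 933 mm⁴.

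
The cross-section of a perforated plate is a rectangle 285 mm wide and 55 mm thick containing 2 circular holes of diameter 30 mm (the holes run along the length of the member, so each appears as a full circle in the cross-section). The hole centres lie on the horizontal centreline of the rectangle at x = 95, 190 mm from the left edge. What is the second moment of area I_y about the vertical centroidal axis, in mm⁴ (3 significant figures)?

I_y ≈ 1.03 × 10⁸ mm⁴

Treat the section as a set of non-overlapping primitives; coordinates are from the bounding-box lower-left.
Plate: 285 × 55, A = 15 675 mm², x = 142.5 mm, Ī = 106 100 156 mm⁴.
Hole 1 (subtracted): ⌀30, A = 706.86 mm², x = 95 mm, Ī = 39 761 mm⁴.
Hole 2 (subtracted): ⌀30, A = 706.86 mm², x = 190 mm, Ī = 39 761 mm⁴.
By symmetry the centroid is at mid-width, x̄ = 142.5 mm.
Transfer each piece to the vertical centroidal axis using Ī + A·d² with d = x − 142.5:
  plate: d = 0 mm → contributes +106 100 156 mm⁴
  hole 1: d = -47.5 mm → contributes −1 634 610 mm⁴
  hole 2: d = 47.5 mm → contributes −1 634 610 mm⁴
Total I = 102 830 936 mm⁴.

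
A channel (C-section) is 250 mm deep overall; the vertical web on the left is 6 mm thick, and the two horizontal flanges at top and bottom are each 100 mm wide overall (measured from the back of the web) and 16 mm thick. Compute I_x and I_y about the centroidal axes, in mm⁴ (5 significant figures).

Decompose the section into non-overlapping parts with the origin at the bottom-left of its bounding rectangle.
Web: 6 × 250, A = 1 500 mm², y = 125 mm, Ī = 7 812 500 mm⁴.
Top flange (beyond web): 94 × 16, A = 1 504 mm², y = 242 mm, Ī = 32085.33 mm⁴.
Bottom flange (beyond web): 94 × 16, A = 1 504 mm², y = 8 mm, Ī = 32085.33 mm⁴.
By symmetry the centroid is at mid-height, ȳ = 125 mm.
Transfer each piece to the centroidal x-axis using Ī + A·d² with d = y − 125:
  web: d = 0 mm → contributes +7 812 500 mm⁴
  top flange (beyond web): d = 117 mm → contributes +20 620 341 mm⁴
  bottom flange (beyond web): d = -117 mm → contributes +20 620 341 mm⁴
Total I = 49 053 183 mm⁴.
For the y-axis: x̄ = 36.36291 mm.
Repeating about the centroidal y-axis gives I_y = 4 721 609 mm⁴.

I_x ≈ 4.9053 × 10⁷ mm⁴, I_y ≈ 4.7216 × 10⁶ mm⁴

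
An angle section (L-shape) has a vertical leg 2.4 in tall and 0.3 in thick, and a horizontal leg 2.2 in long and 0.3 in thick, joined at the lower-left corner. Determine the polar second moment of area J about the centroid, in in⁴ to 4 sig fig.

Split into non-overlapping primitives; take the origin at the lower-left of the bounding box.
Vertical leg: 0.3 × 2.4, A = 0.72 in², y = 1.2 in, Ī = 0.3456 in⁴.
Horizontal leg (remainder): 1.9 × 0.3, A = 0.57 in², y = 0.15 in, Ī = 0.004275 in⁴.
Centroid: ȳ = ΣA·y / ΣA = 0.736047 in.
Transfer each piece to the centroidal x-axis using Ī + A·d² with d = y − 0.736047:
  vertical leg: d = 0.463953 in → contributes +0.500582 in⁴
  horizontal leg (remainder): d = -0.586047 in → contributes +0.200042 in⁴
Total I = 0.700624 in⁴.
For the y-axis: x̄ = 0.636047 in.
Repeating about the centroidal y-axis gives I_y = 0.561824 in⁴.
Polar second moment: J = I_x + I_y = 1.26245 in⁴.

J ≈ 1.262 in⁴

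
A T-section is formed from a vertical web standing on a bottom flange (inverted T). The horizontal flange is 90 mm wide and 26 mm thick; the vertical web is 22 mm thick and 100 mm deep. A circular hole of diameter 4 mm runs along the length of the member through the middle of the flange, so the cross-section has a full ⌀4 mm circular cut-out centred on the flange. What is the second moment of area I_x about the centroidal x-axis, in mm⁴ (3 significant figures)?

Split into non-overlapping primitives; take the origin at the lower-left of the bounding box.
Flange: 90 × 26, A = 2 340 mm², y = 13 mm, Ī = 131 820 mm⁴.
Web: 22 × 100, A = 2 200 mm², y = 76 mm, Ī = 1 833 333 mm⁴.
Hole (subtracted): ⌀4, A = 12.566 mm², y = 13 mm, Ī = 12.566 mm⁴.
Centroid: ȳ = ΣA·y / ΣA = 43.613 mm.
Transfer each piece to the centroidal x-axis using Ī + A·d² with d = y − 43.613:
  flange: d = -30.613 mm → contributes +2 324 817 mm⁴
  web: d = 32.387 mm → contributes +4 140 900 mm⁴
  hole: d = -30.613 mm → contributes −11 789 mm⁴
Total I = 6 453 928 mm⁴.

I_x ≈ 6.45 × 10⁶ mm⁴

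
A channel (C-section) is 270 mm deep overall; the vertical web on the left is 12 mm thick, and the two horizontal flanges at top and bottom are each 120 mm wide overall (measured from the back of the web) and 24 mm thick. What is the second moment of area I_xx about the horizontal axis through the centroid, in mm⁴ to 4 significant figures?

Treat the section as a set of non-overlapping primitives; coordinates are from the bounding-box lower-left.
Web: 12 × 270, A = 3 240 mm², y = 135 mm, Ī = 19 683 000 mm⁴.
Top flange (beyond web): 108 × 24, A = 2 592 mm², y = 258 mm, Ī = 124 416 mm⁴.
Bottom flange (beyond web): 108 × 24, A = 2 592 mm², y = 12 mm, Ī = 124 416 mm⁴.
By symmetry the centroid is at mid-height, ȳ = 135 mm.
Transfer each piece to the horizontal axis through the centroid using Ī + A·d² with d = y − 135:
  web: d = 0 mm → contributes +19 683 000 mm⁴
  top flange (beyond web): d = 123 mm → contributes +39 338 784 mm⁴
  bottom flange (beyond web): d = -123 mm → contributes +39 338 784 mm⁴
Total I = 98 360 568 mm⁴.

I_xx ≈ 9.836 × 10⁷ mm⁴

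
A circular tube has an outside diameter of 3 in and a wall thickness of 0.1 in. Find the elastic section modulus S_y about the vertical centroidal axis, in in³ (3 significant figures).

S_y ≈ 0.639 in³

Break the section into simple shapes (no overlaps), measuring from the bottom-left corner of the bounding box.
Outer circle: ⌀3, A = 7.0686 in², x = 1.5 in, Ī = 3.9761 in⁴.
Bore (subtracted): ⌀2.8, A = 6.1575 in², x = 1.5 in, Ī = 3.0172 in⁴.
By symmetry the centroid is at mid-width, x̄ = 1.5 in.
All pieces are centred on the vertical centroidal axis, so I = ΣĪ (holes subtracted) = 0.95889 in⁴.
Extreme fibre distance c = 1.5 in; S = I/c = 0.63926 in³.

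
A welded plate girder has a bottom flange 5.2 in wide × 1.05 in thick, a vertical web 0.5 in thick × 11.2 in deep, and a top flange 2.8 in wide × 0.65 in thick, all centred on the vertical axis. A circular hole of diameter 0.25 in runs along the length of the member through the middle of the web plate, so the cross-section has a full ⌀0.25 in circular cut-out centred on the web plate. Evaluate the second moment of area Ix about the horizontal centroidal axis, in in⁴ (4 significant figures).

Ix ≈ 287.8 in⁴

Treat the section as a set of non-overlapping primitives; coordinates are from the bounding-box lower-left.
Bottom plate: 5.2 × 1.05, A = 5.46 in², y = 0.525 in, Ī = 0.501638 in⁴.
Web plate: 0.5 × 11.2, A = 5.6 in², y = 6.65 in, Ī = 58.5387 in⁴.
Top plate: 2.8 × 0.65, A = 1.82 in², y = 12.575 in, Ī = 0.0640792 in⁴.
Hole (subtracted): ⌀0.25, A = 0.0490874 in², y = 6.65 in, Ī = 0.000191748 in⁴.
Centroid: ȳ = ΣA·y / ΣA = 4.88403 in.
Transfer each piece to the horizontal centroidal axis using Ī + A·d² with d = y − 4.88403:
  bottom plate: d = -4.35903 in → contributes +104.248 in⁴
  web plate: d = 1.76597 in → contributes +76.0031 in⁴
  top plate: d = 7.69097 in → contributes +107.719 in⁴
  hole: d = 1.76597 in → contributes −0.153278 in⁴
Total I = 287.817 in⁴.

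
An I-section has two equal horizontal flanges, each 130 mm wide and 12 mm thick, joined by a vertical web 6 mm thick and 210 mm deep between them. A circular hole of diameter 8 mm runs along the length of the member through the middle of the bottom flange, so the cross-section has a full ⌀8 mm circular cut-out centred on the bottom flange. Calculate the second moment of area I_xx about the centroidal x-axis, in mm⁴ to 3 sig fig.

Break the section into simple shapes (no overlaps), measuring from the bottom-left corner of the bounding box.
Bottom flange: 130 × 12, A = 1 560 mm², y = 6 mm, Ī = 18 720 mm⁴.
Web: 6 × 210, A = 1 260 mm², y = 117 mm, Ī = 4 630 500 mm⁴.
Top flange: 130 × 12, A = 1 560 mm², y = 228 mm, Ī = 18 720 mm⁴.
Hole (subtracted): ⌀8, A = 50.265 mm², y = 6 mm, Ī = 201.06 mm⁴.
Centroid: ȳ = ΣA·y / ΣA = 118.29 mm.
Transfer each piece to the centroidal x-axis using Ī + A·d² with d = y − 118.29:
  bottom flange: d = -112.29 mm → contributes +19 688 352 mm⁴
  web: d = -1.2886 mm → contributes +4 632 592 mm⁴
  top flange: d = 109.71 mm → contributes +18 795 789 mm⁴
  hole: d = -112.29 mm → contributes −633 985 mm⁴
Total I = 42 482 748 mm⁴.

I_xx ≈ 4.25 × 10⁷ mm⁴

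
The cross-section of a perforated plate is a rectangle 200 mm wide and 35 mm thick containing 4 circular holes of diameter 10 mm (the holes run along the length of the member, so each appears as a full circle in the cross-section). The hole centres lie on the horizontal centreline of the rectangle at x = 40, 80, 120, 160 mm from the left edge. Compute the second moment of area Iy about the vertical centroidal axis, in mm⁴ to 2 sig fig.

Treat the section as a set of non-overlapping primitives; coordinates are from the bounding-box lower-left.
Plate: 200 × 35, A = 7 000 mm², x = 100 mm, Ī = 23 333 333 mm⁴.
Hole 1 (subtracted): ⌀10, A = 78.54 mm², x = 40 mm, Ī = 490.9 mm⁴.
Hole 2 (subtracted): ⌀10, A = 78.54 mm², x = 80 mm, Ī = 490.9 mm⁴.
Hole 3 (subtracted): ⌀10, A = 78.54 mm², x = 120 mm, Ī = 490.9 mm⁴.
Hole 4 (subtracted): ⌀10, A = 78.54 mm², x = 160 mm, Ī = 490.9 mm⁴.
By symmetry the centroid is at mid-width, x̄ = 100 mm.
Transfer each piece to the vertical centroidal axis using Ī + A·d² with d = x − 100:
  plate: d = 0 mm → contributes +23 333 333 mm⁴
  hole 1: d = -60 mm → contributes −283 234 mm⁴
  hole 2: d = -20 mm → contributes −31 907 mm⁴
  hole 3: d = 20 mm → contributes −31 907 mm⁴
  hole 4: d = 60 mm → contributes −283 234 mm⁴
Total I = 22 703 051 mm⁴.

Iy ≈ 2.3 × 10⁷ mm⁴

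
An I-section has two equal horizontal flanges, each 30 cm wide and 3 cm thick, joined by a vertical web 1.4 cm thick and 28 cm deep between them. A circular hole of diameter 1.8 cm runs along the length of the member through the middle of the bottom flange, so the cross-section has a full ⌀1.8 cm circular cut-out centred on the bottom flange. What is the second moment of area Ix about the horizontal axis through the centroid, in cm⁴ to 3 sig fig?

Ix ≈ 4.53 × 10⁴ cm⁴

Split into non-overlapping primitives; take the origin at the lower-left of the bounding box.
Bottom flange: 30 × 3, A = 90 cm², y = 1.5 cm, Ī = 67.5 cm⁴.
Web: 1.4 × 28, A = 39.2 cm², y = 17 cm, Ī = 2561.1 cm⁴.
Top flange: 30 × 3, A = 90 cm², y = 32.5 cm, Ī = 67.5 cm⁴.
Hole (subtracted): ⌀1.8, A = 2.5447 cm², y = 1.5 cm, Ī = 0.5153 cm⁴.
Centroid: ȳ = ΣA·y / ΣA = 17.182 cm.
Transfer each piece to the horizontal axis through the centroid using Ī + A·d² with d = y − 17.182:
  bottom flange: d = -15.682 cm → contributes +22 201 cm⁴
  web: d = -0.18205 cm → contributes +2562.4 cm⁴
  top flange: d = 15.318 cm → contributes +21 185 cm⁴
  hole: d = -15.682 cm → contributes −626.32 cm⁴
Total I = 45 322 cm⁴.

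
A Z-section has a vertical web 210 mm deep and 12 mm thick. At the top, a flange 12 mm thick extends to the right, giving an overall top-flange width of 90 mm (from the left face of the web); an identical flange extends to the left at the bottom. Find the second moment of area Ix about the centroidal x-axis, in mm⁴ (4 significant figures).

Ix ≈ 2.763 × 10⁷ mm⁴

Break the section into simple shapes (no overlaps), measuring from the bottom-left corner of the bounding box.
Web: 12 × 210, A = 2 520 mm², y = 105 mm, Ī = 9 261 000 mm⁴.
Top flange (beyond web): 78 × 12, A = 936 mm², y = 204 mm, Ī = 11 232 mm⁴.
Bottom flange (beyond web): 78 × 12, A = 936 mm², y = 6 mm, Ī = 11 232 mm⁴.
Centroid: ȳ = ΣA·y / ΣA = 105 mm.
Transfer each piece to the centroidal x-axis using Ī + A·d² with d = y − 105:
  web: d = 0 mm → contributes +9 261 000 mm⁴
  top flange (beyond web): d = 99 mm → contributes +9 184 968 mm⁴
  bottom flange (beyond web): d = -99 mm → contributes +9 184 968 mm⁴
Total I = 27 630 936 mm⁴.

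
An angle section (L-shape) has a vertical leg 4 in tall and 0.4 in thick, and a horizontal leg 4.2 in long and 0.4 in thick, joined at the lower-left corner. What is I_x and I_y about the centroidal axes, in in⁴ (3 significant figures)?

Break the section into simple shapes (no overlaps), measuring from the bottom-left corner of the bounding box.
Vertical leg: 0.4 × 4, A = 1.6 in², y = 2 in, Ī = 2.1333 in⁴.
Horizontal leg (remainder): 3.8 × 0.4, A = 1.52 in², y = 0.2 in, Ī = 0.020267 in⁴.
Centroid: ȳ = ΣA·y / ΣA = 1.1231 in.
Transfer each piece to the centroidal x-axis using Ī + A·d² with d = y − 1.1231:
  vertical leg: d = 0.87692 in → contributes +3.3637 in⁴
  horizontal leg (remainder): d = -0.92308 in → contributes +1.3154 in⁴
Total I = 4.6791 in⁴.
For the y-axis: x̄ = 1.2231 in.
Repeating about the centroidal y-axis gives I_y = 5.2879 in⁴.

I_x ≈ 4.68 in⁴, I_y ≈ 5.29 in⁴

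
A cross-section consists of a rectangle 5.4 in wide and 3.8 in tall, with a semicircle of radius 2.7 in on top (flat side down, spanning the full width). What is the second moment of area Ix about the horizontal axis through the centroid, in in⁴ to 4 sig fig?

Split into non-overlapping primitives; take the origin at the lower-left of the bounding box.
Rectangular body: 5.4 × 3.8, A = 20.52 in², y = 1.9 in, Ī = 24.6924 in⁴.
Semicircular cap: semicircle r = 2.7, A = 11.4511 in², y = 4.94592 in, Ī = 5.83293 in⁴.
Centroid: ȳ = ΣA·y / ΣA = 2.99096 in.
Transfer each piece to the horizontal axis through the centroid using Ī + A·d² with d = y − 2.99096:
  rectangular body: d = -1.09096 in → contributes +49.115 in⁴
  semicircular cap: d = 1.95496 in → contributes +49.5975 in⁴
Total I = 98.7125 in⁴.

Ix ≈ 98.71 in⁴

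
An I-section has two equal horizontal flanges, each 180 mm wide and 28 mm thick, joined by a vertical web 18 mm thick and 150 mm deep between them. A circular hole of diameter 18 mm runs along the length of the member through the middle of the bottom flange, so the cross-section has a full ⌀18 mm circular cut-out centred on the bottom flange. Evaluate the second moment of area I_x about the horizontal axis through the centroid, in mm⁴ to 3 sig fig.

I_x ≈ 8.35 × 10⁷ mm⁴

Treat the section as a set of non-overlapping primitives; coordinates are from the bounding-box lower-left.
Bottom flange: 180 × 28, A = 5 040 mm², y = 14 mm, Ī = 329 280 mm⁴.
Web: 18 × 150, A = 2 700 mm², y = 103 mm, Ī = 5 062 500 mm⁴.
Top flange: 180 × 28, A = 5 040 mm², y = 192 mm, Ī = 329 280 mm⁴.
Hole (subtracted): ⌀18, A = 254.47 mm², y = 14 mm, Ī = 5 153 mm⁴.
Centroid: ȳ = ΣA·y / ΣA = 104.81 mm.
Transfer each piece to the horizontal axis through the centroid using Ī + A·d² with d = y − 104.81:
  bottom flange: d = -90.808 mm → contributes +41 889 704 mm⁴
  web: d = -1.8081 mm → contributes +5 071 327 mm⁴
  top flange: d = 87.192 mm → contributes +38 645 491 mm⁴
  hole: d = -90.808 mm → contributes −2 103 534 mm⁴
Total I = 83 502 988 mm⁴.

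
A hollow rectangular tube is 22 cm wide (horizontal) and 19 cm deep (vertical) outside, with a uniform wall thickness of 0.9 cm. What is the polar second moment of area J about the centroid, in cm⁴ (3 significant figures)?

J ≈ 9050 cm⁴

Break the section into simple shapes (no overlaps), measuring from the bottom-left corner of the bounding box.
Outer rectangle: 22 × 19, A = 418 cm², y = 9.5 cm, Ī = 12 575 cm⁴.
Inner void (subtracted): 20.2 × 17.2, A = 347.44 cm², y = 9.5 cm, Ī = 8565.6 cm⁴.
By symmetry the centroid is at mid-height, ȳ = 9.5 cm.
All pieces are centred on the centroidal x-axis, so I = ΣĪ (holes subtracted) = 4009.3 cm⁴.
Repeating about the centroidal y-axis gives I_y = 5045.2 cm⁴.
Polar second moment: J = I_x + I_y = 9054.5 cm⁴.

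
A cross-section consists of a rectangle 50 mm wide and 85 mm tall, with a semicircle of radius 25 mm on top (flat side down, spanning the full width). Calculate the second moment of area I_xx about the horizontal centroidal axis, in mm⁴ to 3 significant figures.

I_xx ≈ 4.85 × 10⁶ mm⁴

Decompose the section into non-overlapping parts with the origin at the bottom-left of its bounding rectangle.
Rectangular body: 50 × 85, A = 4 250 mm², y = 42.5 mm, Ī = 2 558 854 mm⁴.
Semicircular cap: semicircle r = 25, A = 981.75 mm², y = 95.61 mm, Ī = 42 874 mm⁴.
Centroid: ȳ = ΣA·y / ΣA = 52.466 mm.
Transfer each piece to the horizontal centroidal axis using Ī + A·d² with d = y − 52.466:
  rectangular body: d = -9.9663 mm → contributes +2 980 991 mm⁴
  semicircular cap: d = 43.144 mm → contributes +1 870 310 mm⁴
Total I = 4 851 301 mm⁴.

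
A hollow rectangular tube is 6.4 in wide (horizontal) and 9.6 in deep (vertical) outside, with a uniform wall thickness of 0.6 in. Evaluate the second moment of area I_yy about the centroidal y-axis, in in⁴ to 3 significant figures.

I_yy ≈ 111 in⁴

Decompose the section into non-overlapping parts with the origin at the bottom-left of its bounding rectangle.
Outer rectangle: 6.4 × 9.6, A = 61.44 in², x = 3.2 in, Ī = 209.72 in⁴.
Inner void (subtracted): 5.2 × 8.4, A = 43.68 in², x = 3.2 in, Ī = 98.426 in⁴.
By symmetry the centroid is at mid-width, x̄ = 3.2 in.
All pieces are centred on the centroidal y-axis, so I = ΣĪ (holes subtracted) = 111.29 in⁴.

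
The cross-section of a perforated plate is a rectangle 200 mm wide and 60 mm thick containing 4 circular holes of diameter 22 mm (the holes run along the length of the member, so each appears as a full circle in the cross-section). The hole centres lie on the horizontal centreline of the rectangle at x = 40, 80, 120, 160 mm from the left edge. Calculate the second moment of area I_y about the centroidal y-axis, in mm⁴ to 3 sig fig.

I_y ≈ 3.69 × 10⁷ mm⁴

Treat the section as a set of non-overlapping primitives; coordinates are from the bounding-box lower-left.
Plate: 200 × 60, A = 12 000 mm², x = 100 mm, Ī = 40 000 000 mm⁴.
Hole 1 (subtracted): ⌀22, A = 380.13 mm², x = 40 mm, Ī = 11 499 mm⁴.
Hole 2 (subtracted): ⌀22, A = 380.13 mm², x = 80 mm, Ī = 11 499 mm⁴.
Hole 3 (subtracted): ⌀22, A = 380.13 mm², x = 120 mm, Ī = 11 499 mm⁴.
Hole 4 (subtracted): ⌀22, A = 380.13 mm², x = 160 mm, Ī = 11 499 mm⁴.
By symmetry the centroid is at mid-width, x̄ = 100 mm.
Transfer each piece to the centroidal y-axis using Ī + A·d² with d = x − 100:
  plate: d = 0 mm → contributes +40 000 000 mm⁴
  hole 1: d = -60 mm → contributes −1 379 977 mm⁴
  hole 2: d = -20 mm → contributes −163 552 mm⁴
  hole 3: d = 20 mm → contributes −163 552 mm⁴
  hole 4: d = 60 mm → contributes −1 379 977 mm⁴
Total I = 36 912 942 mm⁴.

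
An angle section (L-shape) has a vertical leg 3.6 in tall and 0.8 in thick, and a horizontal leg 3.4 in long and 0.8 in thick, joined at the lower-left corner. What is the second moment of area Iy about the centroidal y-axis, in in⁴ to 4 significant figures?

Treat the section as a set of non-overlapping primitives; coordinates are from the bounding-box lower-left.
Vertical leg: 0.8 × 3.6, A = 2.88 in², x = 0.4 in, Ī = 0.1536 in⁴.
Horizontal leg (remainder): 2.6 × 0.8, A = 2.08 in², x = 2.1 in, Ī = 1.17173 in⁴.
Centroid: x̄ = ΣA·x / ΣA = 1.1129 in.
Transfer each piece to the centroidal y-axis using Ī + A·d² with d = x − 1.1129:
  vertical leg: d = -0.712903 in → contributes +1.61731 in⁴
  horizontal leg (remainder): d = 0.987097 in → contributes +3.1984 in⁴
Total I = 4.81571 in⁴.

Iy ≈ 4.816 in⁴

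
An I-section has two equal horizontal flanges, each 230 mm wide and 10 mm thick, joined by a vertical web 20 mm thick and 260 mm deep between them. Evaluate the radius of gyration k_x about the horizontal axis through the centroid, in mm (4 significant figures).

k_x ≈ 107.5 mm

Split into non-overlapping primitives; take the origin at the lower-left of the bounding box.
Bottom flange: 230 × 10, A = 2 300 mm², y = 5 mm, Ī = 19166.7 mm⁴.
Web: 20 × 260, A = 5 200 mm², y = 140 mm, Ī = 29 293 333 mm⁴.
Top flange: 230 × 10, A = 2 300 mm², y = 275 mm, Ī = 19166.7 mm⁴.
By symmetry the centroid is at mid-height, ȳ = 140 mm.
Transfer each piece to the horizontal axis through the centroid using Ī + A·d² with d = y − 140:
  bottom flange: d = -135 mm → contributes +41 936 667 mm⁴
  web: d = 0 mm → contributes +29 293 333 mm⁴
  top flange: d = 135 mm → contributes +41 936 667 mm⁴
Total I = 113 166 667 mm⁴.
Radius of gyration: k = √(I/A) = √(113 166 667 / 9 800) = 107.46 mm.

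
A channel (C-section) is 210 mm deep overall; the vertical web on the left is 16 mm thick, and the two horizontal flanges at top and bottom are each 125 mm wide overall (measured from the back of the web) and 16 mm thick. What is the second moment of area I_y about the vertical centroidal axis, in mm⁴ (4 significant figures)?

Split into non-overlapping primitives; take the origin at the lower-left of the bounding box.
Web: 16 × 210, A = 3 360 mm², x = 8 mm, Ī = 71 680 mm⁴.
Top flange (beyond web): 109 × 16, A = 1 744 mm², x = 70.5 mm, Ī = 1 726 705 mm⁴.
Bottom flange (beyond web): 109 × 16, A = 1 744 mm², x = 70.5 mm, Ī = 1 726 705 mm⁴.
Centroid: x̄ = ΣA·x / ΣA = 39.8341 mm.
Transfer each piece to the vertical centroidal axis using Ī + A·d² with d = x − 39.8341:
  web: d = -31.8341 mm → contributes +3 476 740 mm⁴
  top flange (beyond web): d = 30.6659 mm → contributes +3 366 757 mm⁴
  bottom flange (beyond web): d = 30.6659 mm → contributes +3 366 757 mm⁴
Total I = 10 210 254 mm⁴.

I_y ≈ 1.021 × 10⁷ mm⁴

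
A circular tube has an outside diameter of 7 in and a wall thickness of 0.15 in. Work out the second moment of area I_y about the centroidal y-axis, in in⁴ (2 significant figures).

I_y ≈ 19 in⁴

Split into non-overlapping primitives; take the origin at the lower-left of the bounding box.
Outer circle: ⌀7, A = 38.48 in², x = 3.5 in, Ī = 117.9 in⁴.
Bore (subtracted): ⌀6.7, A = 35.26 in², x = 3.5 in, Ī = 98.92 in⁴.
By symmetry the centroid is at mid-width, x̄ = 3.5 in.
All pieces are centred on the centroidal y-axis, so I = ΣĪ (holes subtracted) = 18.94 in⁴.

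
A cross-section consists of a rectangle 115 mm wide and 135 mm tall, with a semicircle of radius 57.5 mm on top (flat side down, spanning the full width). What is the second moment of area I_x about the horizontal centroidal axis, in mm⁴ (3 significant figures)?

I_x ≈ 5.76 × 10⁷ mm⁴

Decompose the section into non-overlapping parts with the origin at the bottom-left of its bounding rectangle.
Rectangular body: 115 × 135, A = 15 525 mm², y = 67.5 mm, Ī = 23 578 594 mm⁴.
Semicircular cap: semicircle r = 57.5, A = 5193.4 mm², y = 159.4 mm, Ī = 1 199 785 mm⁴.
Centroid: ȳ = ΣA·y / ΣA = 90.537 mm.
Transfer each piece to the horizontal centroidal axis using Ī + A·d² with d = y − 90.537:
  rectangular body: d = -23.037 mm → contributes +31 817 982 mm⁴
  semicircular cap: d = 68.866 mm → contributes +25 830 158 mm⁴
Total I = 57 648 140 mm⁴.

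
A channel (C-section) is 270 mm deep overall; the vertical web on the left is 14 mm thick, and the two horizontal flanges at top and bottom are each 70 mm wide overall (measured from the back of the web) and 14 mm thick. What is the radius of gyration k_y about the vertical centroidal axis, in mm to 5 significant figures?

k_y ≈ 18.494 mm

Treat the section as a set of non-overlapping primitives; coordinates are from the bounding-box lower-left.
Web: 14 × 270, A = 3 780 mm², x = 7 mm, Ī = 61 740 mm⁴.
Top flange (beyond web): 56 × 14, A = 784 mm², x = 42 mm, Ī = 204885.3 mm⁴.
Bottom flange (beyond web): 56 × 14, A = 784 mm², x = 42 mm, Ī = 204885.3 mm⁴.
Centroid: x̄ = ΣA·x / ΣA = 17.26178 mm.
Transfer each piece to the vertical centroidal axis using Ī + A·d² with d = x − 17.26178:
  web: d = -10.26178 mm → contributes +459789.6 mm⁴
  top flange (beyond web): d = 24.73822 mm → contributes +684677.3 mm⁴
  bottom flange (beyond web): d = 24.73822 mm → contributes +684677.3 mm⁴
Total I = 1 829 144 mm⁴.
Radius of gyration: k = √(I/A) = √(1 829 144 / 5 348) = 18.49389 mm.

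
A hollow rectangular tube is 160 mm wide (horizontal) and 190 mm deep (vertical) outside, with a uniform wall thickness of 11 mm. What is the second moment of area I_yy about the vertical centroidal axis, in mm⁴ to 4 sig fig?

I_yy ≈ 2.806 × 10⁷ mm⁴

Split into non-overlapping primitives; take the origin at the lower-left of the bounding box.
Outer rectangle: 160 × 190, A = 30 400 mm², x = 80 mm, Ī = 64 853 333 mm⁴.
Inner void (subtracted): 138 × 168, A = 23 184 mm², x = 80 mm, Ī = 36 793 008 mm⁴.
By symmetry the centroid is at mid-width, x̄ = 80 mm.
All pieces are centred on the vertical centroidal axis, so I = ΣĪ (holes subtracted) = 28 060 325 mm⁴.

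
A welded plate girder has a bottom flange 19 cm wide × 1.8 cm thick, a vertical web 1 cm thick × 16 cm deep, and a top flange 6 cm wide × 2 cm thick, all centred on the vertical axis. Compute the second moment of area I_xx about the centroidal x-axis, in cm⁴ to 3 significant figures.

Split into non-overlapping primitives; take the origin at the lower-left of the bounding box.
Bottom plate: 19 × 1.8, A = 34.2 cm², y = 0.9 cm, Ī = 9.234 cm⁴.
Web plate: 1 × 16, A = 16 cm², y = 9.8 cm, Ī = 341.33 cm⁴.
Top plate: 6 × 2, A = 12 cm², y = 18.8 cm, Ī = 4 cm⁴.
Centroid: ȳ = ΣA·y / ΣA = 6.6428 cm.
Transfer each piece to the centroidal x-axis using Ī + A·d² with d = y − 6.6428:
  bottom plate: d = -5.7428 cm → contributes +1137.1 cm⁴
  web plate: d = 3.1572 cm → contributes +500.82 cm⁴
  top plate: d = 12.157 cm → contributes +1777.6 cm⁴
Total I = 3415.5 cm⁴.

I_xx ≈ 3420 cm⁴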